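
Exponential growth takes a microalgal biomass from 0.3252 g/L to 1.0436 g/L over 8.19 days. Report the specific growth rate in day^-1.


mu = ln(X2/X1) / dt
= ln(1.0436/0.3252) / 8.19
= 0.1424 per day

0.1424 per day


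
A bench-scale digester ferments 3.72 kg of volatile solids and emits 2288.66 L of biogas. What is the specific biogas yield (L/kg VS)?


Y = V / VS
= 2288.66 / 3.72
= 615.2312 L/kg VS

615.2312 L/kg VS


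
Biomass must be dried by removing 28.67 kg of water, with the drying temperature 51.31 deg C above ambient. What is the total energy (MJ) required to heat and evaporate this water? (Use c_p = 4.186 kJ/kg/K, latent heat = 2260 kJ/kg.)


E = m_water * (4.186 * dT + 2260) / 1000
= 28.67 * (4.186 * 51.31 + 2260) / 1000
= 70.9520 MJ

70.9520 MJ


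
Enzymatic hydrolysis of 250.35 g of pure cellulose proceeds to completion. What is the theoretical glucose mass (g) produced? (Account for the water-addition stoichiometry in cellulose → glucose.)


glucose = cellulose * 180/162
= 250.35 * 180/162
= 278.1667 g

278.1667 g


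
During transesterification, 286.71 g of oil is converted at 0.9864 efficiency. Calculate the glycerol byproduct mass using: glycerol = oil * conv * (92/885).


glycerol = oil * conv * (92/885)
= 286.71 * 0.9864 * 92 / 885
= 29.3995 g

29.3995 g


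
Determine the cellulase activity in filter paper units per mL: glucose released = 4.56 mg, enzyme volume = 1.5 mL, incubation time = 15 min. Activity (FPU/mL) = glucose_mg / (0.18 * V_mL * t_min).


Activity = glucose_mg / (0.18 mg/umol * V_mL * t_min)
= 4.56 / (0.18 * 1.5 * 15)
= 1.1259 FPU/mL

1.1259 FPU/mL


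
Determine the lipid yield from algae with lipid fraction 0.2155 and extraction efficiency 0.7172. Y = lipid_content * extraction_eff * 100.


Y = lipid_content * extraction_eff * 100
= 0.2155 * 0.7172 * 100
= 15.4557%

15.4557%


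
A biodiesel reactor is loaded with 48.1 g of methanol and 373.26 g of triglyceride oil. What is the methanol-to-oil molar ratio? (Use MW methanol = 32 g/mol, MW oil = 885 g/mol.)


Molar ratio = n_MeOH / n_oil = (MeOH/32) / (oil/885) = (MeOH * 885) / (32 * oil)
= (48.1 * 885) / (32 * 373.26)
= 3.5639

3.5639


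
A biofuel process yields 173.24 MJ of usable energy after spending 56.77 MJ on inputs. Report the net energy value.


NEV = E_out - E_in
= 173.24 - 56.77
= 116.4700 MJ

116.4700 MJ


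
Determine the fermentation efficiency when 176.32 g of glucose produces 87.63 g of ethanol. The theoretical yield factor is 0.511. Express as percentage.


Fermentation efficiency = (actual / (0.511 * glucose)) * 100
= (87.63 / (0.511 * 176.32)) * 100
= 97.2591%

97.2591%


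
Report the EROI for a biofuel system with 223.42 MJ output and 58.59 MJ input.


EROI = E_out / E_in
= 223.42 / 58.59
= 3.8133

3.8133


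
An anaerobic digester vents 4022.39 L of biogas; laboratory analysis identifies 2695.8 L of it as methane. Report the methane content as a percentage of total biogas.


CH4% = V_CH4 / V_total * 100
= 2695.8 / 4022.39 * 100
= 67.0199%

67.0199%


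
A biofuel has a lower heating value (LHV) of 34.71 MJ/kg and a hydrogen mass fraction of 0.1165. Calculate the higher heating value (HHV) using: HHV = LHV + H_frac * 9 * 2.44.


HHV = LHV + H_frac * 9 * 2.44
= 34.71 + 0.1165 * 9 * 2.44
= 37.2683 MJ/kg

37.2683 MJ/kg


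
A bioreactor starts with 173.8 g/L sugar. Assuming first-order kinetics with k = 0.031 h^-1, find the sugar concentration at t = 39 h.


S = S0 * exp(-k * t)
S = 173.8 * exp(-0.031 * 39)
S = 51.8785 g/L

51.8785 g/L


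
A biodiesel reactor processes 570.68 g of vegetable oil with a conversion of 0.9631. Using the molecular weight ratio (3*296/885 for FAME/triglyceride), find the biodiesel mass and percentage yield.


m_FAME = oil * conv * (3 * 296 / 885) = oil * conv * (888/885)
= 570.68 * 0.9631 * 888 / 885
= 551.4850 g
Y = m_FAME / oil * 100 = conv * (888/885) * 100
= 0.9631 * 888 / 885 * 100
= 96.64%

551.4850 g FAME; Y = 96.64%


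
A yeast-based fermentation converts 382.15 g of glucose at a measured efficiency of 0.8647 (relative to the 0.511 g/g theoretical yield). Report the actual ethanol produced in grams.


Actual ethanol: m = 0.511 * 382.15 * 0.8647
m = 168.8574 g

168.8574 g


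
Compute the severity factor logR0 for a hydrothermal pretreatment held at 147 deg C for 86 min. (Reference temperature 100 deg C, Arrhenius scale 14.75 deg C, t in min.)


logR0 = log10(t * exp((T - 100) / 14.75))
= log10(86 * exp((147 - 100) / 14.75))
= 3.3184

3.3184


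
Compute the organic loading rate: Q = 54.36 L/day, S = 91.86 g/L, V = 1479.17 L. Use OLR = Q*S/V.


OLR = Q * S / V
= 54.36 * 91.86 / 1479.17
= 3.3759 g/L/day

3.3759 g/L/day


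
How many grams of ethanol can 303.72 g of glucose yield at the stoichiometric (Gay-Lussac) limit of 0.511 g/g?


Theoretical ethanol yield: m_EtOH = 0.511 * m_glucose
m_EtOH = 0.511 * 303.72 = 155.2009 g

155.2009 g


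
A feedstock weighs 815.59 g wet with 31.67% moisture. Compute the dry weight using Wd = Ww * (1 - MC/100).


Wd = Ww * (1 - MC/100)
= 815.59 * (1 - 31.67/100)
= 557.2926 g

557.2926 g


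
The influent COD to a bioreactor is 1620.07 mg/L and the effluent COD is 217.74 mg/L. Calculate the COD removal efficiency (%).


eta = (COD_in - COD_out) / COD_in * 100
= (1620.07 - 217.74) / 1620.07 * 100
= 86.5598%

86.5598%


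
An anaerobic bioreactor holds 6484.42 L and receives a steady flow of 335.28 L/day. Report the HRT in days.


HRT = V / Q
= 6484.42 / 335.28
= 19.3403 days

19.3403 days


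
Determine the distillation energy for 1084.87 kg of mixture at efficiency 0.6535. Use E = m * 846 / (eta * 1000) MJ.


E = m * 846 / (eta * 1000)
= 1084.87 * 846 / (0.6535 * 1000)
= 1404.4377 MJ

1404.4377 MJ


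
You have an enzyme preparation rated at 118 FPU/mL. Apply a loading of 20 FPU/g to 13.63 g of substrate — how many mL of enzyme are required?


V = dosage * m_sub / activity
V = 20 * 13.63 / 118
V = 2.3102 mL

2.3102 mL


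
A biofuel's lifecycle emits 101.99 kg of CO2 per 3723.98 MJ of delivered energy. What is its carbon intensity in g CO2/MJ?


CI = CO2 * 1000 / E
= 101.99 * 1000 / 3723.98
= 27.3874 g CO2/MJ

27.3874 g CO2/MJ


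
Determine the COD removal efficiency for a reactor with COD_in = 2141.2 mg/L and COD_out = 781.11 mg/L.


eta = (COD_in - COD_out) / COD_in * 100
= (2141.2 - 781.11) / 2141.2 * 100
= 63.5200%

63.5200%


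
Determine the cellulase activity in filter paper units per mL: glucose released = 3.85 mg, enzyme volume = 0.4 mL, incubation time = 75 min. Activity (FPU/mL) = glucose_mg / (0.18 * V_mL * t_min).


Activity = glucose_mg / (0.18 mg/umol * V_mL * t_min)
= 3.85 / (0.18 * 0.4 * 75)
= 0.7130 FPU/mL

0.7130 FPU/mL


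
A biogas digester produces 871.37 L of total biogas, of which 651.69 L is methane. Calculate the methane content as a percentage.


CH4% = V_CH4 / V_total * 100
= 651.69 / 871.37 * 100
= 74.7891%

74.7891%


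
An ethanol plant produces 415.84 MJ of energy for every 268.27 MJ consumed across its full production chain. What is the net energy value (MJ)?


NEV = E_out - E_in
= 415.84 - 268.27
= 147.5700 MJ

147.5700 MJ


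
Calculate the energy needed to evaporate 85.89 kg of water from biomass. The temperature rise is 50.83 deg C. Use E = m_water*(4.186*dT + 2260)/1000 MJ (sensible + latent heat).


E = m_water * (4.186 * dT + 2260) / 1000
= 85.89 * (4.186 * 50.83 + 2260) / 1000
= 212.3866 MJ

212.3866 MJ


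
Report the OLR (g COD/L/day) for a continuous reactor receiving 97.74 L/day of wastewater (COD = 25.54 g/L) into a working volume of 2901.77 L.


OLR = Q * S / V
= 97.74 * 25.54 / 2901.77
= 0.8603 g/L/day

0.8603 g/L/day


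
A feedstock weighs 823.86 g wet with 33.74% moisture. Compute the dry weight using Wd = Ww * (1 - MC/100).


Wd = Ww * (1 - MC/100)
= 823.86 * (1 - 33.74/100)
= 545.8896 g

545.8896 g


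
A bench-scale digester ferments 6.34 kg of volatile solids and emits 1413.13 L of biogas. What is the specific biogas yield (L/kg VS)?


Y = V / VS
= 1413.13 / 6.34
= 222.8912 L/kg VS

222.8912 L/kg VS


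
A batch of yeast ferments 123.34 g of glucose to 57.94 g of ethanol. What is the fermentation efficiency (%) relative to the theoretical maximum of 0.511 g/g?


Fermentation efficiency = (actual / (0.511 * glucose)) * 100
= (57.94 / (0.511 * 123.34)) * 100
= 91.9292%

91.9292%


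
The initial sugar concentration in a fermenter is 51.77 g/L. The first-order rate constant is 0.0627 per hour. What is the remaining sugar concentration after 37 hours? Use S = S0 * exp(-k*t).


S = S0 * exp(-k * t)
S = 51.77 * exp(-0.0627 * 37)
S = 5.0881 g/L

5.0881 g/L


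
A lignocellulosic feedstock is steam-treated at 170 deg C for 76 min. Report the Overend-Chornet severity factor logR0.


logR0 = log10(t * exp((T - 100) / 14.75))
= log10(76 * exp((170 - 100) / 14.75))
= 3.9419

3.9419


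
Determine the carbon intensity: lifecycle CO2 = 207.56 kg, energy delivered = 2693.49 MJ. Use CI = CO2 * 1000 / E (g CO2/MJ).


CI = CO2 * 1000 / E
= 207.56 * 1000 / 2693.49
= 77.0599 g CO2/MJ

77.0599 g CO2/MJ


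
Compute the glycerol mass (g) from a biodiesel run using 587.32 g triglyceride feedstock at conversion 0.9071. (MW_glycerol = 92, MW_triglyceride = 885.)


glycerol = oil * conv * (92/885)
= 587.32 * 0.9071 * 92 / 885
= 55.3827 g

55.3827 g


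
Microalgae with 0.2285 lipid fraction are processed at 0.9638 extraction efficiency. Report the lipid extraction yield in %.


Y = lipid_content * extraction_eff * 100
= 0.2285 * 0.9638 * 100
= 22.0228%

22.0228%


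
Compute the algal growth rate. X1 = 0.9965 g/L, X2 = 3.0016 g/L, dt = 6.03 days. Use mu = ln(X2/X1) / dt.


mu = ln(X2/X1) / dt
= ln(3.0016/0.9965) / 6.03
= 0.1829 per day

0.1829 per day


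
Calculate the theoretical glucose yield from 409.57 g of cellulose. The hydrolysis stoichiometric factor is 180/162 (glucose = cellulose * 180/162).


glucose = cellulose * 180/162
= 409.57 * 180/162
= 455.0778 g

455.0778 g


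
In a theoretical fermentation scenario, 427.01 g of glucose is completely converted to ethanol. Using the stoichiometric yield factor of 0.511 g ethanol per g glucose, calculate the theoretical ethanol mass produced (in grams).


Theoretical ethanol yield: m_EtOH = 0.511 * m_glucose
m_EtOH = 0.511 * 427.01 = 218.2021 g

218.2021 g


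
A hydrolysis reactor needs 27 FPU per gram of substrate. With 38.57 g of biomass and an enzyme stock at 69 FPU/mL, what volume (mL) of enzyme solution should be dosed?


V = dosage * m_sub / activity
V = 27 * 38.57 / 69
V = 15.0926 mL

15.0926 mL


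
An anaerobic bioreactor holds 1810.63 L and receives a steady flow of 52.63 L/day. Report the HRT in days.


HRT = V / Q
= 1810.63 / 52.63
= 34.4030 days

34.4030 days


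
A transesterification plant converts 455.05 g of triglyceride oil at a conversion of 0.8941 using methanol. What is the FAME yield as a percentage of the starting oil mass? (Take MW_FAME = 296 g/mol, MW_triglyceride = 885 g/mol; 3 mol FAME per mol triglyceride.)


m_FAME = oil * conv * (3 * 296 / 885) = oil * conv * (888/885)
= 455.05 * 0.8941 * 888 / 885
= 408.2394 g
Y = m_FAME / oil * 100 = conv * (888/885) * 100
= 0.8941 * 888 / 885 * 100
= 89.71%

89.71%


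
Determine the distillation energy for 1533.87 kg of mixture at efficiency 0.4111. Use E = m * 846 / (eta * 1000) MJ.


E = m * 846 / (eta * 1000)
= 1533.87 * 846 / (0.4111 * 1000)
= 3156.5410 MJ

3156.5410 MJ


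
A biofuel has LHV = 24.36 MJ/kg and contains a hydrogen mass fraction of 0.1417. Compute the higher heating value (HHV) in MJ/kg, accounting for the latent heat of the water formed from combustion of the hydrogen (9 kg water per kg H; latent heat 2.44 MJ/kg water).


HHV = LHV + H_frac * 9 * 2.44
= 24.36 + 0.1417 * 9 * 2.44
= 27.4717 MJ/kg

27.4717 MJ/kg


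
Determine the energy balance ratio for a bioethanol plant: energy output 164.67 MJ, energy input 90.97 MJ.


EROI = E_out / E_in
= 164.67 / 90.97
= 1.8102

1.8102


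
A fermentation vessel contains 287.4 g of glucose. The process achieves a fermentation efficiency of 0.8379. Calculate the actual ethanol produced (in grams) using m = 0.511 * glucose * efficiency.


Actual ethanol: m = 0.511 * 287.4 * 0.8379
m = 123.0552 g

123.0552 g


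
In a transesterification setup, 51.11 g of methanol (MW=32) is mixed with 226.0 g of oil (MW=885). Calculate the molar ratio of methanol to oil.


Molar ratio = n_MeOH / n_oil = (MeOH/32) / (oil/885) = (MeOH * 885) / (32 * oil)
= (51.11 * 885) / (32 * 226.0)
= 6.2545

6.2545


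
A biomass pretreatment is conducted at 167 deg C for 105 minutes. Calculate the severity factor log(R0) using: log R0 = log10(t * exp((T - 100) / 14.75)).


logR0 = log10(t * exp((T - 100) / 14.75))
= log10(105 * exp((167 - 100) / 14.75))
= 3.9939

3.9939


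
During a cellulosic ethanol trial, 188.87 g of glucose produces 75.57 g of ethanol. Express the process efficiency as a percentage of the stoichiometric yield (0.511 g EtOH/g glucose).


Fermentation efficiency = (actual / (0.511 * glucose)) * 100
= (75.57 / (0.511 * 188.87)) * 100
= 78.3007%

78.3007%


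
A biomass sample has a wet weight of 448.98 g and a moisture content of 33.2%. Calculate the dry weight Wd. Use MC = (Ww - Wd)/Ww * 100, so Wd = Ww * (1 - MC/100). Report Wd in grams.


Wd = Ww * (1 - MC/100)
= 448.98 * (1 - 33.2/100)
= 299.9186 g

299.9186 g


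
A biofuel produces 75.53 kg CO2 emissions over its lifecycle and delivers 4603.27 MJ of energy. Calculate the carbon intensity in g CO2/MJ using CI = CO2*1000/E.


CI = CO2 * 1000 / E
= 75.53 * 1000 / 4603.27
= 16.4079 g CO2/MJ

16.4079 g CO2/MJ


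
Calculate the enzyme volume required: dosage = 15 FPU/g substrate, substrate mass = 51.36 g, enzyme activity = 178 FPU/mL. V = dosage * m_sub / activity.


V = dosage * m_sub / activity
V = 15 * 51.36 / 178
V = 4.3281 mL

4.3281 mL


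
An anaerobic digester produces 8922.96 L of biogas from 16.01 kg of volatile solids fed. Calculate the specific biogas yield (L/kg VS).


Y = V / VS
= 8922.96 / 16.01
= 557.3367 L/kg VS

557.3367 L/kg VS


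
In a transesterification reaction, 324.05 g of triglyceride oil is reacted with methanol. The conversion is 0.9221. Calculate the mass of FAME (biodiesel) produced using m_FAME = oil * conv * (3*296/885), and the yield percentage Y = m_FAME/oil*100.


m_FAME = oil * conv * (3 * 296 / 885) = oil * conv * (888/885)
= 324.05 * 0.9221 * 888 / 885
= 299.8194 g
Y = m_FAME / oil * 100 = conv * (888/885) * 100
= 0.9221 * 888 / 885 * 100
= 92.52%

299.8194 g FAME; Y = 92.52%


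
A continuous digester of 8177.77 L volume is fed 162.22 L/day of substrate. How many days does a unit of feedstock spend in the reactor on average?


HRT = V / Q
= 8177.77 / 162.22
= 50.4116 days

50.4116 days


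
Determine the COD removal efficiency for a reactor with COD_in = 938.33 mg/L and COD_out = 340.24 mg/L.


eta = (COD_in - COD_out) / COD_in * 100
= (938.33 - 340.24) / 938.33 * 100
= 63.7398%

63.7398%


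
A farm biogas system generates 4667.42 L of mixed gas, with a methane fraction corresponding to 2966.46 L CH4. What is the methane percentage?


CH4% = V_CH4 / V_total * 100
= 2966.46 / 4667.42 * 100
= 63.5567%

63.5567%


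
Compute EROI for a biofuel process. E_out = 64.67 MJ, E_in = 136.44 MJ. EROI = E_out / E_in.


EROI = E_out / E_in
= 64.67 / 136.44
= 0.4740

0.4740


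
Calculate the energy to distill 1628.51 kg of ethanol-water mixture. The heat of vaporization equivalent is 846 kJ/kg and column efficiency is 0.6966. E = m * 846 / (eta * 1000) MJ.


E = m * 846 / (eta * 1000)
= 1628.51 * 846 / (0.6966 * 1000)
= 1977.7770 MJ

1977.7770 MJ


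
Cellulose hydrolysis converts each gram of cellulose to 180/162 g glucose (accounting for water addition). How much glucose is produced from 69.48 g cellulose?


glucose = cellulose * 180/162
= 69.48 * 180/162
= 77.2000 g

77.2000 g


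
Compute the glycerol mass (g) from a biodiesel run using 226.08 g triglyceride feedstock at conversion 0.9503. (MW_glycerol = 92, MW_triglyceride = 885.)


glycerol = oil * conv * (92/885)
= 226.08 * 0.9503 * 92 / 885
= 22.3340 g

22.3340 g


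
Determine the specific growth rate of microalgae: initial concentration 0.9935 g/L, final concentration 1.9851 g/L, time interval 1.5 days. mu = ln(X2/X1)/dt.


mu = ln(X2/X1) / dt
= ln(1.9851/0.9935) / 1.5
= 0.4615 per day

0.4615 per day


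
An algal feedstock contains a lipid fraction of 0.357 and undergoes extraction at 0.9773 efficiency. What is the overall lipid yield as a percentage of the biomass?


Y = lipid_content * extraction_eff * 100
= 0.357 * 0.9773 * 100
= 34.8896%

34.8896%


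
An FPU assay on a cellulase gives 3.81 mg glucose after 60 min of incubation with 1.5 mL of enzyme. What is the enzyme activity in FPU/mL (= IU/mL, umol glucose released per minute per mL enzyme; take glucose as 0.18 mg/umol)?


Activity = glucose_mg / (0.18 mg/umol * V_mL * t_min)
= 3.81 / (0.18 * 1.5 * 60)
= 0.2352 FPU/mL

0.2352 FPU/mL


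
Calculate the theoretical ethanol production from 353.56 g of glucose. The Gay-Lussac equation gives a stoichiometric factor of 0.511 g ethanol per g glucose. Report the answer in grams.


Theoretical ethanol yield: m_EtOH = 0.511 * m_glucose
m_EtOH = 0.511 * 353.56 = 180.6692 g

180.6692 g


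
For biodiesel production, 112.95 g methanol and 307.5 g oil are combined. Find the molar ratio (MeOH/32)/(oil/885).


Molar ratio = n_MeOH / n_oil = (MeOH/32) / (oil/885) = (MeOH * 885) / (32 * oil)
= (112.95 * 885) / (32 * 307.5)
= 10.1586

10.1586


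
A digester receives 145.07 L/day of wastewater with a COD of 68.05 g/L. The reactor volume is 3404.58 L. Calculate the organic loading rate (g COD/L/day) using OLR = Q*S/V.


OLR = Q * S / V
= 145.07 * 68.05 / 3404.58
= 2.8996 g/L/day

2.8996 g/L/day


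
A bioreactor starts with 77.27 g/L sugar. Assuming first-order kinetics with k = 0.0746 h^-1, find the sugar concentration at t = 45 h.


S = S0 * exp(-k * t)
S = 77.27 * exp(-0.0746 * 45)
S = 2.6921 g/L

2.6921 g/L


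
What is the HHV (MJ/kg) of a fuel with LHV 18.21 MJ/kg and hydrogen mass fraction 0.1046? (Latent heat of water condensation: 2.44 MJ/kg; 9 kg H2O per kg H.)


HHV = LHV + H_frac * 9 * 2.44
= 18.21 + 0.1046 * 9 * 2.44
= 20.5070 MJ/kg

20.5070 MJ/kg


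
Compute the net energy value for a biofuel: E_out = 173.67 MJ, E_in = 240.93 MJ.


NEV = E_out - E_in
= 173.67 - 240.93
= -67.2600 MJ

-67.2600 MJ


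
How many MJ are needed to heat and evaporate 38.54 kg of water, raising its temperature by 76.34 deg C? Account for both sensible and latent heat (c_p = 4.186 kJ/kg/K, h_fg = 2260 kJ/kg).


E = m_water * (4.186 * dT + 2260) / 1000
= 38.54 * (4.186 * 76.34 + 2260) / 1000
= 99.4162 MJ

99.4162 MJ


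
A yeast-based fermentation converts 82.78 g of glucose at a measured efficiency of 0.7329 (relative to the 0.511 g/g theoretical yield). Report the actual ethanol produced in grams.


Actual ethanol: m = 0.511 * 82.78 * 0.7329
m = 31.0021 g

31.0021 g


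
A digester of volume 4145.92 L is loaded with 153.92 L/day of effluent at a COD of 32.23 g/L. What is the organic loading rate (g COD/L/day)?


OLR = Q * S / V
= 153.92 * 32.23 / 4145.92
= 1.1966 g/L/day

1.1966 g/L/day


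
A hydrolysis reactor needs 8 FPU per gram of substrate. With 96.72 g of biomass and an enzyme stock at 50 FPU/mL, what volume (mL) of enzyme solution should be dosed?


V = dosage * m_sub / activity
V = 8 * 96.72 / 50
V = 15.4752 mL

15.4752 mL


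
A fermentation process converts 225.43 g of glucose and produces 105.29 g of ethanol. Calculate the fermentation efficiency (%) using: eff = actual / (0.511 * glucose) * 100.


Fermentation efficiency = (actual / (0.511 * glucose)) * 100
= (105.29 / (0.511 * 225.43)) * 100
= 91.4018%

91.4018%


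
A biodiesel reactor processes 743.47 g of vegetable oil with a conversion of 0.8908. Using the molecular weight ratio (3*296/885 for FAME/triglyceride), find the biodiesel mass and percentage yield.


m_FAME = oil * conv * (3 * 296 / 885) = oil * conv * (888/885)
= 743.47 * 0.8908 * 888 / 885
= 664.5281 g
Y = m_FAME / oil * 100 = conv * (888/885) * 100
= 0.8908 * 888 / 885 * 100
= 89.38%

664.5281 g FAME; Y = 89.38%


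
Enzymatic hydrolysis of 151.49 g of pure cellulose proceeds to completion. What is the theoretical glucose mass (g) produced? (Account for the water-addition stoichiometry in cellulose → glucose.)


glucose = cellulose * 180/162
= 151.49 * 180/162
= 168.3222 g

168.3222 g


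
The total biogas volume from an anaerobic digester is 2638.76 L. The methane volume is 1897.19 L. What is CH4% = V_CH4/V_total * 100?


CH4% = V_CH4 / V_total * 100
= 1897.19 / 2638.76 * 100
= 71.8970%

71.8970%


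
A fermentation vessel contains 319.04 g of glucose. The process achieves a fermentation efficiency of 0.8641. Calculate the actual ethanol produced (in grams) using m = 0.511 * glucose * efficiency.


Actual ethanol: m = 0.511 * 319.04 * 0.8641
m = 140.8737 g

140.8737 g


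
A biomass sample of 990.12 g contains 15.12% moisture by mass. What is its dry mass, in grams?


Wd = Ww * (1 - MC/100)
= 990.12 * (1 - 15.12/100)
= 840.4139 g

840.4139 g


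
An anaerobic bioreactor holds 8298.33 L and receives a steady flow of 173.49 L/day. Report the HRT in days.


HRT = V / Q
= 8298.33 / 173.49
= 47.8317 days

47.8317 days


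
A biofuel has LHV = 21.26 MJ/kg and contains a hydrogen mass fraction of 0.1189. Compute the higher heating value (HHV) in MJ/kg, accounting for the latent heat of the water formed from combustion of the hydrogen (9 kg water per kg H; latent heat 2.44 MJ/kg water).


HHV = LHV + H_frac * 9 * 2.44
= 21.26 + 0.1189 * 9 * 2.44
= 23.8710 MJ/kg

23.8710 MJ/kg


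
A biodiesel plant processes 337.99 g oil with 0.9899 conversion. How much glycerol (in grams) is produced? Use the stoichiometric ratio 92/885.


glycerol = oil * conv * (92/885)
= 337.99 * 0.9899 * 92 / 885
= 34.7808 g

34.7808 g


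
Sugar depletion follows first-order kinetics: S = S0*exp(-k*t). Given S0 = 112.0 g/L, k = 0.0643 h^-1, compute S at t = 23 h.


S = S0 * exp(-k * t)
S = 112.0 * exp(-0.0643 * 23)
S = 25.5235 g/L

25.5235 g/L


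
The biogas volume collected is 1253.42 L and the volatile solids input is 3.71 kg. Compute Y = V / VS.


Y = V / VS
= 1253.42 / 3.71
= 337.8491 L/kg VS

337.8491 L/kg VS


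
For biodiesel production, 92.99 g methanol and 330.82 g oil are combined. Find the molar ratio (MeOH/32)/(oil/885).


Molar ratio = n_MeOH / n_oil = (MeOH/32) / (oil/885) = (MeOH * 885) / (32 * oil)
= (92.99 * 885) / (32 * 330.82)
= 7.7739

7.7739


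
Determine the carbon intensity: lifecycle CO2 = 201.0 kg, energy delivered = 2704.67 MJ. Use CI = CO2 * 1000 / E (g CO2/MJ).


CI = CO2 * 1000 / E
= 201.0 * 1000 / 2704.67
= 74.3159 g CO2/MJ

74.3159 g CO2/MJ


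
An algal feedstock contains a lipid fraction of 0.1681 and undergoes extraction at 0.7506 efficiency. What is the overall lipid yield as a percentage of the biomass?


Y = lipid_content * extraction_eff * 100
= 0.1681 * 0.7506 * 100
= 12.6176%

12.6176%


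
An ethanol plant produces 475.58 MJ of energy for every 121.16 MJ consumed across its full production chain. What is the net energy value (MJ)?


NEV = E_out - E_in
= 475.58 - 121.16
= 354.4200 MJ

354.4200 MJ


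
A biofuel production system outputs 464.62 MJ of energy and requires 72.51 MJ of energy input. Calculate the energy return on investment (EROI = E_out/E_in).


EROI = E_out / E_in
= 464.62 / 72.51
= 6.4077

6.4077


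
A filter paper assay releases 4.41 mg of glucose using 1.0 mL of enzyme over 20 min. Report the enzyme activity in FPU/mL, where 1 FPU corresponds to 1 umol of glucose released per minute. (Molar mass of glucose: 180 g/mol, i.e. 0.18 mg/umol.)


Activity = glucose_mg / (0.18 mg/umol * V_mL * t_min)
= 4.41 / (0.18 * 1.0 * 20)
= 1.2250 FPU/mL

1.2250 FPU/mL


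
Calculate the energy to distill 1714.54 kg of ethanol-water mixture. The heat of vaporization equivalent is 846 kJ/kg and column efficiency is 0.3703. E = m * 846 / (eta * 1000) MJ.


E = m * 846 / (eta * 1000)
= 1714.54 * 846 / (0.3703 * 1000)
= 3917.0965 MJ

3917.0965 MJ


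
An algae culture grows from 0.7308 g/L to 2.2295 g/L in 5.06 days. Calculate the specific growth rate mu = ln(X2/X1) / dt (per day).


mu = ln(X2/X1) / dt
= ln(2.2295/0.7308) / 5.06
= 0.2204 per day

0.2204 per day


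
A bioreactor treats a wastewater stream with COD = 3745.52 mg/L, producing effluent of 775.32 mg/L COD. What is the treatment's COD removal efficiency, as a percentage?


eta = (COD_in - COD_out) / COD_in * 100
= (3745.52 - 775.32) / 3745.52 * 100
= 79.3001%

79.3001%


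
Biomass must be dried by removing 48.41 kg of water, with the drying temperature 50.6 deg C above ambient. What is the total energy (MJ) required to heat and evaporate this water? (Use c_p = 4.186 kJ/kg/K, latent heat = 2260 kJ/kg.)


E = m_water * (4.186 * dT + 2260) / 1000
= 48.41 * (4.186 * 50.6 + 2260) / 1000
= 119.6604 MJ

119.6604 MJ


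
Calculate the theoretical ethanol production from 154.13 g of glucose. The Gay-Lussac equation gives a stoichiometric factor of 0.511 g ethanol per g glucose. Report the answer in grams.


Theoretical ethanol yield: m_EtOH = 0.511 * m_glucose
m_EtOH = 0.511 * 154.13 = 78.7604 g

78.7604 g


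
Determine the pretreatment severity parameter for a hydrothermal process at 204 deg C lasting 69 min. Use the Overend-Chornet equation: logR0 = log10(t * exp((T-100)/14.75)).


logR0 = log10(t * exp((T - 100) / 14.75))
= log10(69 * exp((204 - 100) / 14.75))
= 4.9010

4.9010


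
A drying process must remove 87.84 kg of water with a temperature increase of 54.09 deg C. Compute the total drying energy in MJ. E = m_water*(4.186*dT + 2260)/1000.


E = m_water * (4.186 * dT + 2260) / 1000
= 87.84 * (4.186 * 54.09 + 2260) / 1000
= 218.4072 MJ

218.4072 MJ


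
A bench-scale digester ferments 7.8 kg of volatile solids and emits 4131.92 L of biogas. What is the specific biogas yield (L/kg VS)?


Y = V / VS
= 4131.92 / 7.8
= 529.7333 L/kg VS

529.7333 L/kg VS


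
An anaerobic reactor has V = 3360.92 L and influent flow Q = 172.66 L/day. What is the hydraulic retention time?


HRT = V / Q
= 3360.92 / 172.66
= 19.4655 days

19.4655 days


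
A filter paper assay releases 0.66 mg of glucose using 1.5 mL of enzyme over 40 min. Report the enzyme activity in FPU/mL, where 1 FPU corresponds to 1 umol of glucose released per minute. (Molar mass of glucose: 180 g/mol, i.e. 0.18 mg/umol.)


Activity = glucose_mg / (0.18 mg/umol * V_mL * t_min)
= 0.66 / (0.18 * 1.5 * 40)
= 0.0611 FPU/mL

0.0611 FPU/mL


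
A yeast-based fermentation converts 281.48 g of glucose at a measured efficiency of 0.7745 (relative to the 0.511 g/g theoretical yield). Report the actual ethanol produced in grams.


Actual ethanol: m = 0.511 * 281.48 * 0.7745
m = 111.4012 g

111.4012 g


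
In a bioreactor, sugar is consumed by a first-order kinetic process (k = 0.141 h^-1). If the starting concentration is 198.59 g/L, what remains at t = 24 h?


S = S0 * exp(-k * t)
S = 198.59 * exp(-0.141 * 24)
S = 6.7345 g/L

6.7345 g/L


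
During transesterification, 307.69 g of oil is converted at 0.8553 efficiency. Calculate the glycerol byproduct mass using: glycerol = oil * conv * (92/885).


glycerol = oil * conv * (92/885)
= 307.69 * 0.8553 * 92 / 885
= 27.3575 g

27.3575 g


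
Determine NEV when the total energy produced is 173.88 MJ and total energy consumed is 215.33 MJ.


NEV = E_out - E_in
= 173.88 - 215.33
= -41.4500 MJ

-41.4500 MJ


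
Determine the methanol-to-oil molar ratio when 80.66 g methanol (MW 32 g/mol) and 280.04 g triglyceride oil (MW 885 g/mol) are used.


Molar ratio = n_MeOH / n_oil = (MeOH/32) / (oil/885) = (MeOH * 885) / (32 * oil)
= (80.66 * 885) / (32 * 280.04)
= 7.9658

7.9658


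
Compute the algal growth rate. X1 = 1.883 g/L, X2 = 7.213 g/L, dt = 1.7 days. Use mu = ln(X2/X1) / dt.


mu = ln(X2/X1) / dt
= ln(7.213/1.883) / 1.7
= 0.7900 per day

0.7900 per day


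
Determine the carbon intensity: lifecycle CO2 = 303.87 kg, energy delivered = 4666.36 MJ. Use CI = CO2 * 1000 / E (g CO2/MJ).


CI = CO2 * 1000 / E
= 303.87 * 1000 / 4666.36
= 65.1193 g CO2/MJ

65.1193 g CO2/MJ


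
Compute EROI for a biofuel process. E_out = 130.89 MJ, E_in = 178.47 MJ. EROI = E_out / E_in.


EROI = E_out / E_in
= 130.89 / 178.47
= 0.7334

0.7334


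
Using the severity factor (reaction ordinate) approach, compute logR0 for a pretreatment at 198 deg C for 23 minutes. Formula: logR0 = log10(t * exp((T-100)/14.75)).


logR0 = log10(t * exp((T - 100) / 14.75))
= log10(23 * exp((198 - 100) / 14.75))
= 4.2472

4.2472


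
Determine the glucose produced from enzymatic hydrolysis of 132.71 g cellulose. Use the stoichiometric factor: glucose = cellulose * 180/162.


glucose = cellulose * 180/162
= 132.71 * 180/162
= 147.4556 g

147.4556 g


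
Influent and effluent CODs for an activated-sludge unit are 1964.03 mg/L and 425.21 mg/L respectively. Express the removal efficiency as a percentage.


eta = (COD_in - COD_out) / COD_in * 100
= (1964.03 - 425.21) / 1964.03 * 100
= 78.3501%

78.3501%


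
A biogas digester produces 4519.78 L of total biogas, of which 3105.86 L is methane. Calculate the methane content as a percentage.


CH4% = V_CH4 / V_total * 100
= 3105.86 / 4519.78 * 100
= 68.7171%

68.7171%


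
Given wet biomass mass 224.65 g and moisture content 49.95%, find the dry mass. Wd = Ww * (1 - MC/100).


Wd = Ww * (1 - MC/100)
= 224.65 * (1 - 49.95/100)
= 112.4373 g

112.4373 g


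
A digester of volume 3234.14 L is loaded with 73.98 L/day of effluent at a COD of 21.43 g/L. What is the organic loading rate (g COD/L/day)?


OLR = Q * S / V
= 73.98 * 21.43 / 3234.14
= 0.4902 g/L/day

0.4902 g/L/day


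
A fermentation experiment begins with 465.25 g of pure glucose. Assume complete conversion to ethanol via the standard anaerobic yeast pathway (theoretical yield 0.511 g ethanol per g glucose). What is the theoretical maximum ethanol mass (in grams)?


Theoretical ethanol yield: m_EtOH = 0.511 * m_glucose
m_EtOH = 0.511 * 465.25 = 237.7428 g

237.7428 g


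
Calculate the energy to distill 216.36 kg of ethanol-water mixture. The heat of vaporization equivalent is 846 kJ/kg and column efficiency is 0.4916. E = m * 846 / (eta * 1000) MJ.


E = m * 846 / (eta * 1000)
= 216.36 * 846 / (0.4916 * 1000)
= 372.3364 MJ

372.3364 MJ


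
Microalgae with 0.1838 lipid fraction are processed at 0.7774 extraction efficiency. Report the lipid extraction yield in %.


Y = lipid_content * extraction_eff * 100
= 0.1838 * 0.7774 * 100
= 14.2886%

14.2886%


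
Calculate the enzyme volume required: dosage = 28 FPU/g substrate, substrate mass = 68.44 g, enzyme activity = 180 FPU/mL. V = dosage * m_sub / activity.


V = dosage * m_sub / activity
V = 28 * 68.44 / 180
V = 10.6462 mL

10.6462 mL


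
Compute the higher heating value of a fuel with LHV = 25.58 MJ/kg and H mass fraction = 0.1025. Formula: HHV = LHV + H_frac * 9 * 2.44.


HHV = LHV + H_frac * 9 * 2.44
= 25.58 + 0.1025 * 9 * 2.44
= 27.8309 MJ/kg

27.8309 MJ/kg


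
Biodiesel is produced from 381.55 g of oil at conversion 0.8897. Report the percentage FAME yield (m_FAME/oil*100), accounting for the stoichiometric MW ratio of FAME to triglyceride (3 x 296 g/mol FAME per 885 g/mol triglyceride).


m_FAME = oil * conv * (3 * 296 / 885) = oil * conv * (888/885)
= 381.55 * 0.8897 * 888 / 885
= 340.6158 g
Y = m_FAME / oil * 100 = conv * (888/885) * 100
= 0.8897 * 888 / 885 * 100
= 89.27%

89.27%


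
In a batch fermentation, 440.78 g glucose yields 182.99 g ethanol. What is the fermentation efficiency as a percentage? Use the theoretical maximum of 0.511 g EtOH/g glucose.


Fermentation efficiency = (actual / (0.511 * glucose)) * 100
= (182.99 / (0.511 * 440.78)) * 100
= 81.2427%

81.2427%


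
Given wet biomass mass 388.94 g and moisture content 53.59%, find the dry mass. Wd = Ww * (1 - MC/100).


Wd = Ww * (1 - MC/100)
= 388.94 * (1 - 53.59/100)
= 180.5071 g

180.5071 g


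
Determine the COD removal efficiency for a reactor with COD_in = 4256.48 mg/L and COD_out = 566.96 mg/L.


eta = (COD_in - COD_out) / COD_in * 100
= (4256.48 - 566.96) / 4256.48 * 100
= 86.6801%

86.6801%


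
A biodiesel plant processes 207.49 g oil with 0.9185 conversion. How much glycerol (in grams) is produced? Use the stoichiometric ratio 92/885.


glycerol = oil * conv * (92/885)
= 207.49 * 0.9185 * 92 / 885
= 19.8117 g

19.8117 g


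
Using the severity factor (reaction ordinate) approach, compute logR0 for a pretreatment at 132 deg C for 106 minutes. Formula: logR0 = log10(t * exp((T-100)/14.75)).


logR0 = log10(t * exp((T - 100) / 14.75))
= log10(106 * exp((132 - 100) / 14.75))
= 2.9675

2.9675


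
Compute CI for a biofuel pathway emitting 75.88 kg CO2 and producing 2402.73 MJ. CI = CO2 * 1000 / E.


CI = CO2 * 1000 / E
= 75.88 * 1000 / 2402.73
= 31.5807 g CO2/MJ

31.5807 g CO2/MJ


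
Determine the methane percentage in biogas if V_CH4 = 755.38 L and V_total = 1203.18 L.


CH4% = V_CH4 / V_total * 100
= 755.38 / 1203.18 * 100
= 62.7820%

62.7820%


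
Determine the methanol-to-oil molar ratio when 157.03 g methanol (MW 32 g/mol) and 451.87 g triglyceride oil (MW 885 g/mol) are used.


Molar ratio = n_MeOH / n_oil = (MeOH/32) / (oil/885) = (MeOH * 885) / (32 * oil)
= (157.03 * 885) / (32 * 451.87)
= 9.6109

9.6109


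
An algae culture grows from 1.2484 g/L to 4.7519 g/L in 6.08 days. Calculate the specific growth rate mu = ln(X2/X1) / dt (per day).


mu = ln(X2/X1) / dt
= ln(4.7519/1.2484) / 6.08
= 0.2198 per day

0.2198 per day


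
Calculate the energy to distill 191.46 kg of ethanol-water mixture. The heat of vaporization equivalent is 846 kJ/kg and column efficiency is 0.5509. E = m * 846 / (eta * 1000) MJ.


E = m * 846 / (eta * 1000)
= 191.46 * 846 / (0.5509 * 1000)
= 294.0192 MJ

294.0192 MJ


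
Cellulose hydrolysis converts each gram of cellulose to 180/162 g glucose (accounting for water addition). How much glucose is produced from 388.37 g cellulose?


glucose = cellulose * 180/162
= 388.37 * 180/162
= 431.5222 g

431.5222 g


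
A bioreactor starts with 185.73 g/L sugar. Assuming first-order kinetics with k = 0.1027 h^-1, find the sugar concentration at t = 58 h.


S = S0 * exp(-k * t)
S = 185.73 * exp(-0.1027 * 58)
S = 0.4808 g/L

0.4808 g/L


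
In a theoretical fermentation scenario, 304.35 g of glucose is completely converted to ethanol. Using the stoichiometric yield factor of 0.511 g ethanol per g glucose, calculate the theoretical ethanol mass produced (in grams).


Theoretical ethanol yield: m_EtOH = 0.511 * m_glucose
m_EtOH = 0.511 * 304.35 = 155.5229 g

155.5229 g


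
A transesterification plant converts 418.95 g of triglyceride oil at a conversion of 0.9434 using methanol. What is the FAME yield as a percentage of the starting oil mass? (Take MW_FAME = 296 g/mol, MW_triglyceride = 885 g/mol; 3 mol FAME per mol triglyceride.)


m_FAME = oil * conv * (3 * 296 / 885) = oil * conv * (888/885)
= 418.95 * 0.9434 * 888 / 885
= 396.5772 g
Y = m_FAME / oil * 100 = conv * (888/885) * 100
= 0.9434 * 888 / 885 * 100
= 94.66%

94.66%


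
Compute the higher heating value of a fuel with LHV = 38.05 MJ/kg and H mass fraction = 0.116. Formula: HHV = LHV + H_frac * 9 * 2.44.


HHV = LHV + H_frac * 9 * 2.44
= 38.05 + 0.116 * 9 * 2.44
= 40.5974 MJ/kg

40.5974 MJ/kg


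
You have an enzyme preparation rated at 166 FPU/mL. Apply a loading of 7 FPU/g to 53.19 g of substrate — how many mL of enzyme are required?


V = dosage * m_sub / activity
V = 7 * 53.19 / 166
V = 2.2430 mL

2.2430 mL


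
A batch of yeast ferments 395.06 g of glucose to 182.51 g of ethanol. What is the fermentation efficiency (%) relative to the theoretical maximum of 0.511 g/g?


Fermentation efficiency = (actual / (0.511 * glucose)) * 100
= (182.51 / (0.511 * 395.06)) * 100
= 90.4071%

90.4071%


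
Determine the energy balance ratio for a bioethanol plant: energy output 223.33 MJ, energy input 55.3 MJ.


EROI = E_out / E_in
= 223.33 / 55.3
= 4.0385

4.0385


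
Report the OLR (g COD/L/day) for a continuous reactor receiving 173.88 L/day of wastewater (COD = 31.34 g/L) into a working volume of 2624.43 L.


OLR = Q * S / V
= 173.88 * 31.34 / 2624.43
= 2.0764 g/L/day

2.0764 g/L/day


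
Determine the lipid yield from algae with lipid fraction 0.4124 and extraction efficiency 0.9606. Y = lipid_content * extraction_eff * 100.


Y = lipid_content * extraction_eff * 100
= 0.4124 * 0.9606 * 100
= 39.6151%

39.6151%


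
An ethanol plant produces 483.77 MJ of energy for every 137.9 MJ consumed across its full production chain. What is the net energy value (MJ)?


NEV = E_out - E_in
= 483.77 - 137.9
= 345.8700 MJ

345.8700 MJ


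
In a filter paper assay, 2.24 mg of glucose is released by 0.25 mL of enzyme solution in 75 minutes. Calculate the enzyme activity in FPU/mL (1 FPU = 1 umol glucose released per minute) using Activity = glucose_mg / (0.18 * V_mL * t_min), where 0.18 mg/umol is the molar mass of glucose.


Activity = glucose_mg / (0.18 mg/umol * V_mL * t_min)
= 2.24 / (0.18 * 0.25 * 75)
= 0.6637 FPU/mL

0.6637 FPU/mL


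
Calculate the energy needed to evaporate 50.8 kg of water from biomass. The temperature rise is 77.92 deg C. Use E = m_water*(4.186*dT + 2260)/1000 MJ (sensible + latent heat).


E = m_water * (4.186 * dT + 2260) / 1000
= 50.8 * (4.186 * 77.92 + 2260) / 1000
= 131.3776 MJ

131.3776 MJ


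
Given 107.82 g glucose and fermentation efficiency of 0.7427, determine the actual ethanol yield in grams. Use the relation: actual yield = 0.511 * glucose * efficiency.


Actual ethanol: m = 0.511 * 107.82 * 0.7427
m = 40.9198 g

40.9198 g


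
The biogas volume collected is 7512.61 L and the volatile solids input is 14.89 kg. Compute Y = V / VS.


Y = V / VS
= 7512.61 / 14.89
= 504.5406 L/kg VS

504.5406 L/kg VS


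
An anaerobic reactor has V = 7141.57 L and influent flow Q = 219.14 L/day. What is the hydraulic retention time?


HRT = V / Q
= 7141.57 / 219.14
= 32.5891 days

32.5891 days


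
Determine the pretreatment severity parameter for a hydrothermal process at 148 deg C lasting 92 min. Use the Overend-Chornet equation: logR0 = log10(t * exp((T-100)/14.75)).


logR0 = log10(t * exp((T - 100) / 14.75))
= log10(92 * exp((148 - 100) / 14.75))
= 3.3771

3.3771


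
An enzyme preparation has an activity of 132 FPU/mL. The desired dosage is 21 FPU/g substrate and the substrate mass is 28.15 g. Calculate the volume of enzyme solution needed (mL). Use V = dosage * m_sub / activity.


V = dosage * m_sub / activity
V = 21 * 28.15 / 132
V = 4.4784 mL

4.4784 mL


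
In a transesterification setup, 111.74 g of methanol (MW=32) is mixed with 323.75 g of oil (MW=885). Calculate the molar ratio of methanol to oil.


Molar ratio = n_MeOH / n_oil = (MeOH/32) / (oil/885) = (MeOH * 885) / (32 * oil)
= (111.74 * 885) / (32 * 323.75)
= 9.5454

9.5454


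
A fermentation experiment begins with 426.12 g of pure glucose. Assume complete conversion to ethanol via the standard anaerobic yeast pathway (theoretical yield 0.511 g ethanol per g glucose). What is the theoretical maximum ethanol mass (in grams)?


Theoretical ethanol yield: m_EtOH = 0.511 * m_glucose
m_EtOH = 0.511 * 426.12 = 217.7473 g

217.7473 g
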